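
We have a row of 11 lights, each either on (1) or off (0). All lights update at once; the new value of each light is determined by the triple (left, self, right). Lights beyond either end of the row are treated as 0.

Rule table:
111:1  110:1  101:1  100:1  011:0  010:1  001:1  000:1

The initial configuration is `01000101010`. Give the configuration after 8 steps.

step 1: 11111111111
step 2: 01111111111
step 3: 10111111111
step 4: 11011111111
step 5: 01101111111
step 6: 10110111111
step 7: 11011011111
step 8: 01101101111

01101101111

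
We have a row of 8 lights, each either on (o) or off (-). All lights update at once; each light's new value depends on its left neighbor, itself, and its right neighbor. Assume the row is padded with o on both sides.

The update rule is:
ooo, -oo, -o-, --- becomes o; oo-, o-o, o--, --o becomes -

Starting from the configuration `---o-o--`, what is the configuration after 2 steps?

-o-o-o--

-o-o-o--
-o-o-o--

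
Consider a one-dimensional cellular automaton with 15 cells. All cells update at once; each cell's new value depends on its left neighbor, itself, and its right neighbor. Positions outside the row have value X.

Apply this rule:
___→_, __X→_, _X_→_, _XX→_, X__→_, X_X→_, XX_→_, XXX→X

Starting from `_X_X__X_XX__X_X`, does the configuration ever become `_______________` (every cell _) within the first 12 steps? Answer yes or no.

yes

_______________
all cells are _ at step 1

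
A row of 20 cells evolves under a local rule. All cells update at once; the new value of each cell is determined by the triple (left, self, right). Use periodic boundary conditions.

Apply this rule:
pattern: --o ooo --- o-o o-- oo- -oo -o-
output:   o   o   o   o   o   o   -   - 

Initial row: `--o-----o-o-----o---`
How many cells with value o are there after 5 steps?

oo-ooooo-o-ooooo-ooo
ooo-ooooo-o-ooooo-oo
oooo-ooooo-o-ooooo-o
ooooo-ooooo-o-ooooo-
-ooooo-ooooo-o-ooooo
count of o: 16

16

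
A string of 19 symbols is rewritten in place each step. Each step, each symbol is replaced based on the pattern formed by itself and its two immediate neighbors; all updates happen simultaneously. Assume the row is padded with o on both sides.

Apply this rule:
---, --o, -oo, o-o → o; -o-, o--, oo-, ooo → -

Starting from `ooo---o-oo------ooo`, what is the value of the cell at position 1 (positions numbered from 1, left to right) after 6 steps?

o

step 1: ----oo-oo--oooooo--
step 2: -oooo-oo--oo------o
step 3: oo---oo--oo--oooooo
step 4: ---ooo--oo--oo-----
step 5: -ooo---oo--oo--oooo
step 6: oo---ooo--oo--oo---
position 1 holds o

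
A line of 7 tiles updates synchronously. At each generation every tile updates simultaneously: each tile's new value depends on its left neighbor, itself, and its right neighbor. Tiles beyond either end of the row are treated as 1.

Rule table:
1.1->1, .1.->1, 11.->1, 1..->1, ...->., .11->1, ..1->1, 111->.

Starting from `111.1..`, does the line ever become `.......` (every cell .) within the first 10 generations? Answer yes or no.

generation 1: ..11111
generation 2: 111....
generation 3: ..11..1
generation 4: 1111111
generation 5: .......
all cells are . at generation 5

yes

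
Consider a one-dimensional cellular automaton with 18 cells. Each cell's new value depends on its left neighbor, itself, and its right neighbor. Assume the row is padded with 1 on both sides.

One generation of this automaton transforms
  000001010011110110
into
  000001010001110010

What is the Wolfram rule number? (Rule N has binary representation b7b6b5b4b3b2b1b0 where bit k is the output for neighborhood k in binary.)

position 11: 111 → 1  (bit 7 = 1)
position 13: 110 → 1  (bit 6 = 1)
position 6: 101 → 0  (bit 5 = 0)
position 0: 100 → 0  (bit 4 = 0)
position 10: 011 → 0  (bit 3 = 0)
position 5: 010 → 1  (bit 2 = 1)
position 4: 001 → 0  (bit 1 = 0)
position 1: 000 → 0  (bit 0 = 0)
bits b7..b0 = 11000100 = 196

196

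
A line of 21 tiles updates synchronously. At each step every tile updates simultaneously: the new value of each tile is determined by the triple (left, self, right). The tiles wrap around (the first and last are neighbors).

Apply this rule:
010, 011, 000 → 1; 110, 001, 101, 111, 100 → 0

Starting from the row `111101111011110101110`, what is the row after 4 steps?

100001000010000101000
101101011010110101010
101001010010100101010
101001010010100101010

101001010010100101010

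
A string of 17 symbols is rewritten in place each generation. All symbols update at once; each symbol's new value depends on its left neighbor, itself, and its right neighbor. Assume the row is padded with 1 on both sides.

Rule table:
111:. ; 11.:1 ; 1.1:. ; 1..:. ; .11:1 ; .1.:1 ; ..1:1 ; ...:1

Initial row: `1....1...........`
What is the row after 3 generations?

1.1111.1111111111
1.1..1.1.........
1.1.11.1.11111111

1.1.11.1.11111111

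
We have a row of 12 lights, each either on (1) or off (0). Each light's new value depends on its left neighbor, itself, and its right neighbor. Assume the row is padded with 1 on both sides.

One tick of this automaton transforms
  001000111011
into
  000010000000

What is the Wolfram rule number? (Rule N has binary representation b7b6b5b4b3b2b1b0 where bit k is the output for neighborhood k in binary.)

position 7: 111 → 0  (bit 7 = 0)
position 8: 110 → 0  (bit 6 = 0)
position 9: 101 → 0  (bit 5 = 0)
position 0: 100 → 0  (bit 4 = 0)
position 6: 011 → 0  (bit 3 = 0)
position 2: 010 → 0  (bit 2 = 0)
position 1: 001 → 0  (bit 1 = 0)
position 4: 000 → 1  (bit 0 = 1)
bits b7..b0 = 00000001 = 1

1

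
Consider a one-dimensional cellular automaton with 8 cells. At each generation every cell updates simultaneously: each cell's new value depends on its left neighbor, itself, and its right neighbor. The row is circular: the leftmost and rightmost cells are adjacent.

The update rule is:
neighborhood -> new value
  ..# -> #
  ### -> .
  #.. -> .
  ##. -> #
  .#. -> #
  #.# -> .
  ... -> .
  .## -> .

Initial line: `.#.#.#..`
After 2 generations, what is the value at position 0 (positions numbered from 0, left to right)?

.

generation 1: ##.#.#..
generation 2: .#.#.#.#
position 0 holds .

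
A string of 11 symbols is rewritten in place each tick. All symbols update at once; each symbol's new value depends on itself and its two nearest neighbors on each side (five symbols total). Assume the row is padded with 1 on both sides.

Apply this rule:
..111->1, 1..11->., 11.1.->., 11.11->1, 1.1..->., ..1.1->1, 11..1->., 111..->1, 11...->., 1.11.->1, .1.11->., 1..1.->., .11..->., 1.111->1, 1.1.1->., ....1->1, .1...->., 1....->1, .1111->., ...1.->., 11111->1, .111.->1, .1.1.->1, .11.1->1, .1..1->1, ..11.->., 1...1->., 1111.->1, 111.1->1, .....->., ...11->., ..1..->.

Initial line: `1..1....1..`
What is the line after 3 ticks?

111..1.1.1.

1....11..1.
1.11.....1.
111..1.1.1.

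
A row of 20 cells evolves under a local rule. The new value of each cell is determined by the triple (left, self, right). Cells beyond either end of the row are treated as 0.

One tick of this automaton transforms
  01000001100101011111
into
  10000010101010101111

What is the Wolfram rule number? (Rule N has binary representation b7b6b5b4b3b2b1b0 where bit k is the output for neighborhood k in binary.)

226

position 16: 111 → 1  (bit 7 = 1)
position 8: 110 → 1  (bit 6 = 1)
position 12: 101 → 1  (bit 5 = 1)
position 2: 100 → 0  (bit 4 = 0)
position 7: 011 → 0  (bit 3 = 0)
position 1: 010 → 0  (bit 2 = 0)
position 0: 001 → 1  (bit 1 = 1)
position 3: 000 → 0  (bit 0 = 0)
bits b7..b0 = 11100010 = 226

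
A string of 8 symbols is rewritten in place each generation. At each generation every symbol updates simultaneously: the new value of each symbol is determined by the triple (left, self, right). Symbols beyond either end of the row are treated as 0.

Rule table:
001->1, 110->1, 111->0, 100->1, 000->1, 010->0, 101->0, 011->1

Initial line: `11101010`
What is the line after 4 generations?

10011111

10100001
00011110
11110011
10011111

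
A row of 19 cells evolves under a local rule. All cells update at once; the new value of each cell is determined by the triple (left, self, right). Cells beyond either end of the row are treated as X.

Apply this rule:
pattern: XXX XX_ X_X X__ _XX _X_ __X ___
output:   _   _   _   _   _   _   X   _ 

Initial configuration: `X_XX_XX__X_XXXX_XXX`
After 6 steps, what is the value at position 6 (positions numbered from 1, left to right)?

step 1: ________X__________
step 2: _______X__________X
step 3: ______X__________X_
step 4: _____X__________X__
step 5: ____X__________X__X
step 6: ___X__________X__X_
position 6 holds _

_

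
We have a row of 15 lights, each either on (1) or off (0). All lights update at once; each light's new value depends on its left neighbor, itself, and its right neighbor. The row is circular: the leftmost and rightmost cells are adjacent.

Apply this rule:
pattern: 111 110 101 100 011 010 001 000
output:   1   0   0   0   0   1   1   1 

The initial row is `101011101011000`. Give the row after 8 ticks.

101001001000011
001011011011101
011000000001001
000011111111011
011101111110000
101000111100111
001011011001011
011000000011000

011000000011000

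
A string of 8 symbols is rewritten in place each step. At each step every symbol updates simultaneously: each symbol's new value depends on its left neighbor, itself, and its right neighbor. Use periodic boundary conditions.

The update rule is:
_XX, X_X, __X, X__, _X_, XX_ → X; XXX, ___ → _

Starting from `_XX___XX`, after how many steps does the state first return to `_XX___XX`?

6

XXXX_XXX
___XXX__
__XX_XX_
_XXXXXXX
XX_____X
_XX___XX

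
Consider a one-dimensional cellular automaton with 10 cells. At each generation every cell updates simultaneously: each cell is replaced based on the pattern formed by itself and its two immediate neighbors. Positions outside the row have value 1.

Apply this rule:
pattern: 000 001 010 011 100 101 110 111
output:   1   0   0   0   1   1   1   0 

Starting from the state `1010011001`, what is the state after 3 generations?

generation 1: 1101001100
generation 2: 0110100110
generation 3: 1011010011

1011010011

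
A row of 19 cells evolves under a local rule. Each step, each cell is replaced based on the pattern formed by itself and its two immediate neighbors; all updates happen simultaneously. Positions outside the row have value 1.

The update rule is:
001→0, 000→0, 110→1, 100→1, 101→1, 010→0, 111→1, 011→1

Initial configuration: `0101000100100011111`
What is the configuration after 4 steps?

1111010100010111111

step 1: 1010100010010011111
step 2: 1101010001001011111
step 3: 1110101000100111111
step 4: 1111010100010111111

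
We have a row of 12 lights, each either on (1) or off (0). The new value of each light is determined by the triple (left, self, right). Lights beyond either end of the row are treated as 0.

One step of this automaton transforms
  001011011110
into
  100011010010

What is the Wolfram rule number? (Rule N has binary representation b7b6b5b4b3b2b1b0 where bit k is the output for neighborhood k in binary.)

position 8: 111 → 0  (bit 7 = 0)
position 5: 110 → 1  (bit 6 = 1)
position 3: 101 → 0  (bit 5 = 0)
position 11: 100 → 0  (bit 4 = 0)
position 4: 011 → 1  (bit 3 = 1)
position 2: 010 → 0  (bit 2 = 0)
position 1: 001 → 0  (bit 1 = 0)
position 0: 000 → 1  (bit 0 = 1)
bits b7..b0 = 01001001 = 73

73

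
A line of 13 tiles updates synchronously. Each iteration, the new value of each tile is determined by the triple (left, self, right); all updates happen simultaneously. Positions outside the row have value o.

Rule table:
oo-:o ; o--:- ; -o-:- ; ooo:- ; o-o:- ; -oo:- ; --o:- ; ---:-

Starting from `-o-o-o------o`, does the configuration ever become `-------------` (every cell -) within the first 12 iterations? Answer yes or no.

-------------
all cells are - at iteration 1

yes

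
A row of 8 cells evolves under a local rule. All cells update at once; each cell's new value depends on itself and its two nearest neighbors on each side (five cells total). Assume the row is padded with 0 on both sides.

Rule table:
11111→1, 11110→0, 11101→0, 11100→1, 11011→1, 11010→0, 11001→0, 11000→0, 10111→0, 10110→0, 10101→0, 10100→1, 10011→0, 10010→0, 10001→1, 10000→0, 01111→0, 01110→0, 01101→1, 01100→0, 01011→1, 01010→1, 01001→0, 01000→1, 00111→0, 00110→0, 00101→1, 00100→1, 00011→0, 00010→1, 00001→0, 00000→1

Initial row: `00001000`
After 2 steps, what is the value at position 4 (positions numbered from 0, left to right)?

0

11011101
01100001
position 4 holds 0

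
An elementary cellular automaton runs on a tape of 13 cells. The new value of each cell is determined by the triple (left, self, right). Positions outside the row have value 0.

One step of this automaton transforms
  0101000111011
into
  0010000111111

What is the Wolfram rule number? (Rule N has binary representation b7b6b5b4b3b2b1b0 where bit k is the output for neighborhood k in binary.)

232

position 8: 111 → 1  (bit 7 = 1)
position 9: 110 → 1  (bit 6 = 1)
position 2: 101 → 1  (bit 5 = 1)
position 4: 100 → 0  (bit 4 = 0)
position 7: 011 → 1  (bit 3 = 1)
position 1: 010 → 0  (bit 2 = 0)
position 0: 001 → 0  (bit 1 = 0)
position 5: 000 → 0  (bit 0 = 0)
bits b7..b0 = 11101000 = 232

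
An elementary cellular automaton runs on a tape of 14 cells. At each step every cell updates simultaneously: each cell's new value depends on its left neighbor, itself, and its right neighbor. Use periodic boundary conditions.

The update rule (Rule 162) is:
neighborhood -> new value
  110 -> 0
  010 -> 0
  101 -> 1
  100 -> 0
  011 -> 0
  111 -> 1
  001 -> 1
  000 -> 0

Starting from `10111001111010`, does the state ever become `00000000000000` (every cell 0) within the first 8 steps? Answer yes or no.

no

step 1: 01010010110101
step 2: 10100101001010
step 3: 01001010010101
step 4: 10010100101010
step 5: 00101001010101
step 6: 01010010101010
step 7: 10100101010100
step 8: 01001010101001
step 8 is 01001010101001, still not uniform 0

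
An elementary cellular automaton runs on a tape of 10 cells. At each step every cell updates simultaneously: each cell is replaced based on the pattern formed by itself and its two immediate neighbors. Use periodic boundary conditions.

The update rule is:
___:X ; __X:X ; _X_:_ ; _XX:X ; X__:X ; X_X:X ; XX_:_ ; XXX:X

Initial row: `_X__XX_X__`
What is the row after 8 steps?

_XXX_XXX_X

X_XXX_X_XX
_XXX_X_XXX
XXX_X_XXX_
XX_X_XXX_X
X_X_XXX_XX
_X_XXX_XXX
X_XXX_XXX_
_XXX_XXX_X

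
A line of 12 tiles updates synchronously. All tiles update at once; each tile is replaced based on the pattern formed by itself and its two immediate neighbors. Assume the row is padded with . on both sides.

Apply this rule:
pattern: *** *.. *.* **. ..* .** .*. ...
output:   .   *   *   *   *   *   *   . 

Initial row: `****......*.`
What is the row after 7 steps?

*..**....***
******..**.*
*....*******
**..**.....*
*******...**
*.....**.***
**...*****.*

**...*****.*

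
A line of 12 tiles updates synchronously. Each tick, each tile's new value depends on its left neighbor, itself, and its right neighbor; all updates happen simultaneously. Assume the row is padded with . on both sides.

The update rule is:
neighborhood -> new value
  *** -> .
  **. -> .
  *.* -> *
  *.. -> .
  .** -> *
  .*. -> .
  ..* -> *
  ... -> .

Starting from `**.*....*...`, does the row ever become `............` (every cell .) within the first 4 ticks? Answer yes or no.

tick 1: *.*....*....
tick 2: .*....*.....
tick 3: *....*......
tick 4: ....*.......
tick 4 is ....*......., still not uniform .

no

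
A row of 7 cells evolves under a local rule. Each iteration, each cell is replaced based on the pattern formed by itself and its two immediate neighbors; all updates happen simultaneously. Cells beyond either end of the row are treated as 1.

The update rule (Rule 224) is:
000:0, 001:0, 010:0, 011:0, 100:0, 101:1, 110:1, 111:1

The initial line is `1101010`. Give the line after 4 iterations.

1110101
1111010
1111101
1111110

1111110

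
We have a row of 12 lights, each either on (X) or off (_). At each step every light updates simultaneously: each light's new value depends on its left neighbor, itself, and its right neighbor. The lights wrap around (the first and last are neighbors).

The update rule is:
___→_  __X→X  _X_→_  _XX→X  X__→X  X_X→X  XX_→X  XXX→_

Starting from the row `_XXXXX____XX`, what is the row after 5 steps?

XX___XX__XXX
_XX_XXXXXX__
XXXXX____XX_
X___XX__XXXX
XX_XXXXXX___

XX_XXXXXX___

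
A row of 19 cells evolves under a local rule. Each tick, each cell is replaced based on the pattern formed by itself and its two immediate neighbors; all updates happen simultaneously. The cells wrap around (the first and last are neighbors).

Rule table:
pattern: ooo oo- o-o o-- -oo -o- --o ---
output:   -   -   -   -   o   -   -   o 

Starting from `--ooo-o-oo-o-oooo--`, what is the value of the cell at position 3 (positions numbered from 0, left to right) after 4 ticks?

-

o-o-----o----o----o
----ooo---oo---oo-o
-oo-o---o-o--o-o---
-o----o----------oo
position 3 holds -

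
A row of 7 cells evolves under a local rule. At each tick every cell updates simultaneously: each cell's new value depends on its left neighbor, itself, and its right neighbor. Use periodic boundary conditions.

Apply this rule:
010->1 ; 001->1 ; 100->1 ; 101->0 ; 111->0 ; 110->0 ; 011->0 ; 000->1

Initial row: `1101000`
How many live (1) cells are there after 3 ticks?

4

0001111
1110000
0001111
count of 1: 4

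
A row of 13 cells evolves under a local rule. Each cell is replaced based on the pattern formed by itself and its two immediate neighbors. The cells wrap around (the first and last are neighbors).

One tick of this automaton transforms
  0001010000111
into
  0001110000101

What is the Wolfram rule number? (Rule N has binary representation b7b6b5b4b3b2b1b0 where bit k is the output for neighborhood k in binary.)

108

position 11: 111 → 0  (bit 7 = 0)
position 12: 110 → 1  (bit 6 = 1)
position 4: 101 → 1  (bit 5 = 1)
position 0: 100 → 0  (bit 4 = 0)
position 10: 011 → 1  (bit 3 = 1)
position 3: 010 → 1  (bit 2 = 1)
position 2: 001 → 0  (bit 1 = 0)
position 1: 000 → 0  (bit 0 = 0)
bits b7..b0 = 01101100 = 108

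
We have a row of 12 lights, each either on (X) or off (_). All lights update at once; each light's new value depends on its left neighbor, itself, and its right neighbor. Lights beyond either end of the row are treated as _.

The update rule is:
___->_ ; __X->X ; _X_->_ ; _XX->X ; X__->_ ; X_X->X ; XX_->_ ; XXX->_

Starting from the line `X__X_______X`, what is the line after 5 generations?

______X_____

generation 1: __X_______X_
generation 2: _X_______X__
generation 3: X_______X___
generation 4: _______X____
generation 5: ______X_____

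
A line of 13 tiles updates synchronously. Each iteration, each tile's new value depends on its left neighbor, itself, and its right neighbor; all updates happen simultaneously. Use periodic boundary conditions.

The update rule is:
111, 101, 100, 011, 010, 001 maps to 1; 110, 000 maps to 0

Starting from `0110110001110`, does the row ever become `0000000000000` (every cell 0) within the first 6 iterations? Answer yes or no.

1101101011101
1011011111011
0110111110111
1101111101110
1011111011101
0111110111011
iteration 6 is 0111110111011, still not uniform 0

no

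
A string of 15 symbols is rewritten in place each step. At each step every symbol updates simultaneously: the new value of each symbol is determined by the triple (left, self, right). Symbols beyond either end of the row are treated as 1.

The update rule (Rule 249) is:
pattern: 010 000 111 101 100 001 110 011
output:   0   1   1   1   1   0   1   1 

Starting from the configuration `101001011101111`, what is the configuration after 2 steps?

110100111111111
111010111111111

111010111111111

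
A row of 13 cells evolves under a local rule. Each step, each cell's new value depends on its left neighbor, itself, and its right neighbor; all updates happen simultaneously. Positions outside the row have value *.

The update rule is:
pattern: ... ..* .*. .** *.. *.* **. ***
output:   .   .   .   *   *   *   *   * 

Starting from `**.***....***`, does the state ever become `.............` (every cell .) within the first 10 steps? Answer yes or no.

*******...***
********..***
*********.***
*************
*************  (fixed point — unchanged through step 10)
step 10 is *************, still not uniform .

no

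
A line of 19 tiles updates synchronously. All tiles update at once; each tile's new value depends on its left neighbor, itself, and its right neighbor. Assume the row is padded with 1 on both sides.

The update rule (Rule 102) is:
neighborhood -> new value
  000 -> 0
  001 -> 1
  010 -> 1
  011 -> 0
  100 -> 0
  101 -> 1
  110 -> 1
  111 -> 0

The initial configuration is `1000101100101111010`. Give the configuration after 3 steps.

1001110101110001111
1010011110010010000
1110100010110110001

1110100010110110001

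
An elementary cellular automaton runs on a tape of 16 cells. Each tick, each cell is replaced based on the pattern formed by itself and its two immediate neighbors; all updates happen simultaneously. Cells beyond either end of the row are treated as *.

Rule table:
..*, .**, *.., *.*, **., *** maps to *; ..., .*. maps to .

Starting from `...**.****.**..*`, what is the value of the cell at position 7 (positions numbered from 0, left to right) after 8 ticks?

*.**************
****************
****************  (fixed point — unchanged through tick 8)
position 7 holds *

*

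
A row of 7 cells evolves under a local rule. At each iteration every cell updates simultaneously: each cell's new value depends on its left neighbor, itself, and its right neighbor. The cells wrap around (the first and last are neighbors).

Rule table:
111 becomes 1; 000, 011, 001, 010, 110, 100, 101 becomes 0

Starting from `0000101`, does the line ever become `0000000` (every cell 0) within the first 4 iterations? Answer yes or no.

0000000
all cells are 0 at iteration 1

yes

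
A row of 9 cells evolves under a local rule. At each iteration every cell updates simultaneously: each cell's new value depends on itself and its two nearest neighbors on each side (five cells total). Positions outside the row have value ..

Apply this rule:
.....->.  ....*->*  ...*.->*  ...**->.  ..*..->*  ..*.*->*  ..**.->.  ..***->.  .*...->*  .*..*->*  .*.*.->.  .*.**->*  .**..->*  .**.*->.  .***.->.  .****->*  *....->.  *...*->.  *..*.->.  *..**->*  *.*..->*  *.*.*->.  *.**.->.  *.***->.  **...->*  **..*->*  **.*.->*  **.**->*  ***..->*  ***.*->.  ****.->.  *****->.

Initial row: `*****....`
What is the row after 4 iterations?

***.**.**

iteration 1: .*..**...
iteration 2: ****.**..
iteration 3: .*..*.**.
iteration 4: ***.**.**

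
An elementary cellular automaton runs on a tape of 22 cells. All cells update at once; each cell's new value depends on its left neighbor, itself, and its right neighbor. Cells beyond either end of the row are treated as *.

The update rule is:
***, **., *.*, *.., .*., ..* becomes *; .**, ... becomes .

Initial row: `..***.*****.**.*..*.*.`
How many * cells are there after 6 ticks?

19

**.***.*****.*********
***.***.*****.********
****.***.*****.*******
*****.***.*****.******
******.***.*****.*****
*******.***.*****.****
count of *: 19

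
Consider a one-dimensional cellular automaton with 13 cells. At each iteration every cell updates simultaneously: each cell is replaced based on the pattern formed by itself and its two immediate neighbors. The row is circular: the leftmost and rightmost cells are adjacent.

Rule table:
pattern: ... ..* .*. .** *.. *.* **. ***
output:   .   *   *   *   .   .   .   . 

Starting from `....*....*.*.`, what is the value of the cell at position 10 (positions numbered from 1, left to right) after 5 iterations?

...**...**.*.
..**...**..*.
.**...**..**.
**...**..**..
*...**..**..*
position 10 holds *

*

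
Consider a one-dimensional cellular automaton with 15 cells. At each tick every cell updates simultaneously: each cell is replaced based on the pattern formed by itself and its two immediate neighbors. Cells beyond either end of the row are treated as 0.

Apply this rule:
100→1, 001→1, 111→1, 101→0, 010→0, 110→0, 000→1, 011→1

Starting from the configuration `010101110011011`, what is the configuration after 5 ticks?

111011100100110

tick 1: 100001101110010
tick 2: 011111001101101
tick 3: 111110111001000
tick 4: 111100110110111
tick 5: 111011100100110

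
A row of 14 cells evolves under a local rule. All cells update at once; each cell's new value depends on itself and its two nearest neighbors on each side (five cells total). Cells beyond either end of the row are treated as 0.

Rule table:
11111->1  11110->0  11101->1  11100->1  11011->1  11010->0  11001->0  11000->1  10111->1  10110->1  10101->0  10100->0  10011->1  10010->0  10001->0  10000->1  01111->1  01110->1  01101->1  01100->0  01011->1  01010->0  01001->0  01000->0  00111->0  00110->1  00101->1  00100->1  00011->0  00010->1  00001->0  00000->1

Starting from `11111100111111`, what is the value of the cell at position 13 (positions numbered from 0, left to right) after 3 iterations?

1

iteration 1: 01110101011101
iteration 2: 00110000111100
iteration 3: 00101100010111
position 13 holds 1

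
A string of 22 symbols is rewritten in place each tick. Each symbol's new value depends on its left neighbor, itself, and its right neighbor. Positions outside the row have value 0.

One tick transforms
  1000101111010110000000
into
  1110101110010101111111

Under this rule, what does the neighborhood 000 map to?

At position 2 the neighborhood is 000; the next row has 1 there.

1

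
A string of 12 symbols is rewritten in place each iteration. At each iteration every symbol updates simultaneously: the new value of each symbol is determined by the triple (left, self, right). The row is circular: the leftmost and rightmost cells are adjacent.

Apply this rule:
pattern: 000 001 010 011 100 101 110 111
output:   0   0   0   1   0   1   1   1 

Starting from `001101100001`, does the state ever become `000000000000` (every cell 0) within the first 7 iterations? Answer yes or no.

no

001111100000
001111100000  (fixed point — unchanged through iteration 7)
iteration 7 is 001111100000, still not uniform 0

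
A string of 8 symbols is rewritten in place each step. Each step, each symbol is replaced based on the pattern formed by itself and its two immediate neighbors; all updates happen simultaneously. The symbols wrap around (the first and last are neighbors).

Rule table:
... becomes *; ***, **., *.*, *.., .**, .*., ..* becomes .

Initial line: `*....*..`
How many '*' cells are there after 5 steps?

2

..**....
*....***
..**....  (repeats step 1; period 2)
step 5: ..**....
count of *: 2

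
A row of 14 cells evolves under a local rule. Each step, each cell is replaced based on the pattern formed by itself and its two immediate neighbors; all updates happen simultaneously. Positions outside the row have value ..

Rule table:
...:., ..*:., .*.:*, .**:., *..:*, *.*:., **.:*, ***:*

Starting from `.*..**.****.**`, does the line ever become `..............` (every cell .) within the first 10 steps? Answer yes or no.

.**..*..***..*
..**.**..***.*
...*..**..**.*
...**..**..*.*
....**..**.*.*
.....**..*.*.*
......**.*.*.*
.......*.*.*.*
.......*.*.*.*  (fixed point — unchanged through step 10)
step 10 is .......*.*.*.*, still not uniform .

no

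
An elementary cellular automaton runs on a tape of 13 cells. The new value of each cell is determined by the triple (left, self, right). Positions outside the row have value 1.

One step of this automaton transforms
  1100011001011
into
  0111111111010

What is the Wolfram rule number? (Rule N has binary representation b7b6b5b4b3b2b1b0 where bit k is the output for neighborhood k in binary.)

position 0: 111 → 0  (bit 7 = 0)
position 1: 110 → 1  (bit 6 = 1)
position 10: 101 → 0  (bit 5 = 0)
position 2: 100 → 1  (bit 4 = 1)
position 5: 011 → 1  (bit 3 = 1)
position 9: 010 → 1  (bit 2 = 1)
position 4: 001 → 1  (bit 1 = 1)
position 3: 000 → 1  (bit 0 = 1)
bits b7..b0 = 01011111 = 95

95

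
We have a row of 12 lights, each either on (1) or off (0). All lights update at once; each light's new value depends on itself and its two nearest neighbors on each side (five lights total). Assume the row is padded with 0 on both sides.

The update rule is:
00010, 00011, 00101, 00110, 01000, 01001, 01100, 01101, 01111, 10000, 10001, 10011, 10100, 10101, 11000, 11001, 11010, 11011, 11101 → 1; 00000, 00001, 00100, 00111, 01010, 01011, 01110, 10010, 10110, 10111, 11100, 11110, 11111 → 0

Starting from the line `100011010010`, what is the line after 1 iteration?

011111111001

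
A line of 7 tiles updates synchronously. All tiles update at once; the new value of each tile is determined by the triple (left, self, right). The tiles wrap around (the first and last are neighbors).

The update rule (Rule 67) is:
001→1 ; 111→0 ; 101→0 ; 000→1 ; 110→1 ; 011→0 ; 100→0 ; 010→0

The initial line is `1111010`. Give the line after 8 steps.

step 1: 0001000
step 2: 1110011
step 3: 0010100
step 4: 1100001
step 5: 0101110
step 6: 1000010
step 7: 0011100
step 8: 1100101

1100101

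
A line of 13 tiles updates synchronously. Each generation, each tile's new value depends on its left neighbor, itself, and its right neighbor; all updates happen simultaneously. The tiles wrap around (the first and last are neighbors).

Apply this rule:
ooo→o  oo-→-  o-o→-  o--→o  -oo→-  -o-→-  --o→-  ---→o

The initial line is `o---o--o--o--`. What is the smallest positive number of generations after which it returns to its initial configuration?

-oo--o--o--o-
---o--o--o--o
oo--o--o--o--
--o--o--o--o-
o--o--o--o--o
-o--o--o--o--
--o--o--o--oo
o--o--o--o---
-o--o--o--oo-
--o--o--o---o
o--o--o--oo--
-o--o--o---o-
--o--o--oo--o
o--o--o---o--
-o--o--oo--o-
--o--o---o--o
o--o--oo--o--
-o--o---o--o-
--o--oo--o--o
o--o---o--o--
-o--oo--o--o-
--o---o--o--o
o--oo--o--o--
-o---o--o--o-
--oo--o--o--o
o---o--o--o--

26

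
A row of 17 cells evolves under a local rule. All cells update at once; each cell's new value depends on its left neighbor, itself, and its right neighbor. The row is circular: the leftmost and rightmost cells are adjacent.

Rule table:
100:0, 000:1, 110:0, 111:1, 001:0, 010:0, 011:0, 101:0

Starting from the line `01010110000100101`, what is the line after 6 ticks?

11100001111000011

00000000110000000
11111110000111111
11111100110011111
11111000000001111
11110011111100111
11100001111000011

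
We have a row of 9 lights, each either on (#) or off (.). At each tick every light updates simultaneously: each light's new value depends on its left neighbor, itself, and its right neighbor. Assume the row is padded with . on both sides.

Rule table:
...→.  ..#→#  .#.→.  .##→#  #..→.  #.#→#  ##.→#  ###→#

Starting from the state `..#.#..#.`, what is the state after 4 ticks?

#..#.....

.#.#..#..
#.#..#...
.#..#....
#..#.....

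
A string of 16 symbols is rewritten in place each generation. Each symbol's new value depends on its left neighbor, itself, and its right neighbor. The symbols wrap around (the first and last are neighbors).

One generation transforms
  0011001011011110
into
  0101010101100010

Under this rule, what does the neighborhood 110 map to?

At position 3 the neighborhood is 110; the next row has 1 there.

1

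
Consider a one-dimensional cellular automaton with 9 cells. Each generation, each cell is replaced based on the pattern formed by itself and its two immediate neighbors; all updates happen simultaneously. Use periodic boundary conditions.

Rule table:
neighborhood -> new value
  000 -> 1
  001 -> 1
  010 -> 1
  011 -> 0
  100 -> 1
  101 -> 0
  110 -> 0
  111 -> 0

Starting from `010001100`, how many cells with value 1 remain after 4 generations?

2

generation 1: 111110011
generation 2: 000001100
generation 3: 111110011  (repeats generation 1; period 2)
generation 4: 000001100
count of 1: 2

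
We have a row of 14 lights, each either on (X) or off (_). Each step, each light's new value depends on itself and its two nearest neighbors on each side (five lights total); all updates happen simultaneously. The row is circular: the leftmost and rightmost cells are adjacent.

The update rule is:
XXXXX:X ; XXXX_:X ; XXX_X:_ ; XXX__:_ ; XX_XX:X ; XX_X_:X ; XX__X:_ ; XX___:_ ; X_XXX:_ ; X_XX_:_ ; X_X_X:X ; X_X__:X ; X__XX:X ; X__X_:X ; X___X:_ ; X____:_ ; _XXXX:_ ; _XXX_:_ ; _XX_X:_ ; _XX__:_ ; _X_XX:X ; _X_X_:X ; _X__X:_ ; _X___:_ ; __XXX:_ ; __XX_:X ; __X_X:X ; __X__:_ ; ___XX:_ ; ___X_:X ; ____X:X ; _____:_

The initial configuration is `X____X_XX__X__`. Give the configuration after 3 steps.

___XX___X__X__

step 1: ___XXXX___X__X
step 2: _____X___X__X_
step 3: ___XX___X__X__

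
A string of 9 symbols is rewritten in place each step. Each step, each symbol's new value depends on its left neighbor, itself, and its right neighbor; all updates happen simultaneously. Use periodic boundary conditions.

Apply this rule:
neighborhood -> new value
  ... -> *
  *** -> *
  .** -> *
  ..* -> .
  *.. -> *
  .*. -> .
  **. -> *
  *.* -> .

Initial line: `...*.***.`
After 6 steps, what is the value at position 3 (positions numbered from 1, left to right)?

**...****
****.****
****.****  (fixed point — unchanged through step 6)
position 3 holds *

*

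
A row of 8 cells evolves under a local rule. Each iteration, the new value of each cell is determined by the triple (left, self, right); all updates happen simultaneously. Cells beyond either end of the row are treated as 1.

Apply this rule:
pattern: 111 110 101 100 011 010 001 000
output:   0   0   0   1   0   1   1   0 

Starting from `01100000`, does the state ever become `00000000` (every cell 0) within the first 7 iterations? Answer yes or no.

yes

iteration 1: 00010001
iteration 2: 10111010
iteration 3: 00000010
iteration 4: 10000110
iteration 5: 01001000
iteration 6: 01111101
iteration 7: 00000000
all cells are 0 at iteration 7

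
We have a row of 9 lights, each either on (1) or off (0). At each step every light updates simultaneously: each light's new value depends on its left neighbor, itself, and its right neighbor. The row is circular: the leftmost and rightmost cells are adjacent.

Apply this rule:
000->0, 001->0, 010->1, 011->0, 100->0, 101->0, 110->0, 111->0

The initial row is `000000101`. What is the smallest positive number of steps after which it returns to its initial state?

1

000000101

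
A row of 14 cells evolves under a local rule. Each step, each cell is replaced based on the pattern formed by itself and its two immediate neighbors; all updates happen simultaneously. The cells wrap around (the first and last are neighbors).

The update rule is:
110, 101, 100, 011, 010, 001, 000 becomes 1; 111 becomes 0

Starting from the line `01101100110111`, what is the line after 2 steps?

00000000000111

11111111111101
00000000000111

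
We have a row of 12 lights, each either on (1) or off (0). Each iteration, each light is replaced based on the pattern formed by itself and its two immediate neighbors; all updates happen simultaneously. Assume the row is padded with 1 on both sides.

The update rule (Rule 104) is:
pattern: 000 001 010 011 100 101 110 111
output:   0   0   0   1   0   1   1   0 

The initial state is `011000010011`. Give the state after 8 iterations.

iteration 1: 111000000010
iteration 2: 001000000001
iteration 3: 000000000001
iteration 4: 000000000001  (fixed point — unchanged through iteration 8)

000000000001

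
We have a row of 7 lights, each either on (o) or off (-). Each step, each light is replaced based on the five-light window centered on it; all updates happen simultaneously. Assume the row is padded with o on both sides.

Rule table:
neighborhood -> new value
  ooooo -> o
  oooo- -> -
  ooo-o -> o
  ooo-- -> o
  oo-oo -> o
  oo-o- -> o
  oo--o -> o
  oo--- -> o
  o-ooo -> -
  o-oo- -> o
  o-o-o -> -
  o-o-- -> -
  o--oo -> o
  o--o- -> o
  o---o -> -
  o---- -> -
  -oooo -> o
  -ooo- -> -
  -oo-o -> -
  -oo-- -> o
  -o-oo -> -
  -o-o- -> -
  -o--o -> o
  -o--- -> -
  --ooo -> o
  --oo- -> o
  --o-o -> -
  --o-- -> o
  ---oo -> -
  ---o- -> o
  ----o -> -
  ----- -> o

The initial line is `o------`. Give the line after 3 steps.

oo-oo--
-oooooo
o-ooooo

o-ooooo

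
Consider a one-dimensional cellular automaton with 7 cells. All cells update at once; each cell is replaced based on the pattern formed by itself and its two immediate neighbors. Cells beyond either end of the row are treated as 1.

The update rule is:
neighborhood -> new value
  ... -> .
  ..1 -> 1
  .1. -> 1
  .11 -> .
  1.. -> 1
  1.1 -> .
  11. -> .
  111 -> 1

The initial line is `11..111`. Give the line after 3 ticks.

1....1.

tick 1: 1.11.11
tick 2: ......1
tick 3: 1....1.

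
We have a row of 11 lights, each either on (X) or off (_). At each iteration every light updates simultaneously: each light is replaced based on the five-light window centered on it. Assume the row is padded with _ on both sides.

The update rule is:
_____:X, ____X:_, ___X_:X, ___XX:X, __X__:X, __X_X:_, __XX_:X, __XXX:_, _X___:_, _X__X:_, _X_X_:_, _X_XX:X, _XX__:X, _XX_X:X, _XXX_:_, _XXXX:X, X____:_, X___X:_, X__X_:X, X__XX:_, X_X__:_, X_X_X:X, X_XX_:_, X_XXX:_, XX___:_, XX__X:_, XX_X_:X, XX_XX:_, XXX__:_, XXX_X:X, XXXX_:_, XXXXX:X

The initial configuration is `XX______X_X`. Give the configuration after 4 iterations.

XX__XX_X___
XX__XXX___X
XX_______XX
XX__XXX_XXX

XX__XXX_XXX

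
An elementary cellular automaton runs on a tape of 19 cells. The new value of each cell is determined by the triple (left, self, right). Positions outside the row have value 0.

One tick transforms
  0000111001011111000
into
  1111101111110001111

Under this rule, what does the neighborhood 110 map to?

1

At position 6 the neighborhood is 110; the next row has 1 there.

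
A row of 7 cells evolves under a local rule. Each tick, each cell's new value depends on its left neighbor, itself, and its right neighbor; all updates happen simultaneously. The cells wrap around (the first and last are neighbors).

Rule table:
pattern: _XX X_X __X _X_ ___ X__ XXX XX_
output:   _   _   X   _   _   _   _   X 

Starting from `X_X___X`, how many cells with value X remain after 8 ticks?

1

tick 1: X____X_
tick 2: ____X__
tick 3: ___X___
tick 4: __X____
tick 5: _X_____
tick 6: X______
tick 7: ______X
tick 8: _____X_
count of X: 1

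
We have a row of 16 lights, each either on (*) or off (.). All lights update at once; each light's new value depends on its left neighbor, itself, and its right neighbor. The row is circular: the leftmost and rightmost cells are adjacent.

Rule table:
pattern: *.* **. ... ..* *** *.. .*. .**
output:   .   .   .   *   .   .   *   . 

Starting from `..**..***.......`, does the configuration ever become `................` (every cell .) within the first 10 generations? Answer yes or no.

no

.*...*..........
**..**..........
...*...........*
..**..........**
.*...........*..
**..........**..
...........*...*
..........**..**
.........*...*..
........**..**..
generation 10 is ........**..**.., still not uniform .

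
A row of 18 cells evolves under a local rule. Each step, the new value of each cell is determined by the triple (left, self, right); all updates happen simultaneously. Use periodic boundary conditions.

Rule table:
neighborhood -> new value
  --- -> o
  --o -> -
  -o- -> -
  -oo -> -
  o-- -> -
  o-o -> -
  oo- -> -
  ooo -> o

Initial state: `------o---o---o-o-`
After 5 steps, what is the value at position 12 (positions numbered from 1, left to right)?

ooooo---o---o-----
-ooo--o---o---ooo-
--o-----o---o--o--
o---ooo---o------o
--o--o--o---oooo--
position 12 holds -

-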